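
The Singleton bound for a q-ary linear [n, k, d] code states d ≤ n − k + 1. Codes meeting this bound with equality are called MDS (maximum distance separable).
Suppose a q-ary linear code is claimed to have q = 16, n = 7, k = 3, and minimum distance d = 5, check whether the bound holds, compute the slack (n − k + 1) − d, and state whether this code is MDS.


Singleton RHS = n − k + 1 = 5, slack = 0, bound satisfied, MDS.

Singleton bound: d ≤ n − k + 1.
Here n = 7, k = 3, so n − k + 1 = 5.
Given d = 5, check d ≤ 5: YES.
Slack = (n − k + 1) − d = 0.
The code is MDS (slack = 0).
Description: the claimed parameters are [7, 3, 5]_16; such a code would be MDS (meets Singleton bound).


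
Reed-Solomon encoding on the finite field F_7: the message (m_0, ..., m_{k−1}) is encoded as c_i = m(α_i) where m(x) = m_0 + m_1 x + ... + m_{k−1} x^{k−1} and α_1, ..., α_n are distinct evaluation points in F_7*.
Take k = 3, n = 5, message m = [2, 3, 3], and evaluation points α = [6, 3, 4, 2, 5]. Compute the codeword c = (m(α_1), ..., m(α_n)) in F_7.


c = [2, 3, 6, 6, 1]

Message polynomial: m(x) = 2 + 3·x + 3·x^2 (mod 7).
For each evaluation point α_i, compute m(α_i) mod 7:
  α_1 = 6: Horner steps 3 → 0 → 2, so m(6) = 2.
  α_2 = 3: Horner steps 3 → 5 → 3, so m(3) = 3.
  α_3 = 4: Horner steps 3 → 1 → 6, so m(4) = 6.
  α_4 = 2: Horner steps 3 → 2 → 6, so m(2) = 6.
  α_5 = 5: Horner steps 3 → 4 → 1, so m(5) = 1.
Codeword c = [2, 3, 6, 6, 1] ∈ F_7^5.


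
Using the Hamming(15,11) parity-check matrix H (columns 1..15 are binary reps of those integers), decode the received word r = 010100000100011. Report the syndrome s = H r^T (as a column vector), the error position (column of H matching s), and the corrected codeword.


s = (1, 1, 0, 1)^T, error position = 13, corrected codeword c = 010100000100111

Compute s = H r^T mod 2 one row at a time:
  s_1 = 0 + 0 + 1 + 0 + 0 + 0 + 1 + 1 = 3 ≡ 1 (mod 2).
  s_2 = 1 + 0 + 0 + 0 + 0 + 0 + 1 + 1 = 3 ≡ 1 (mod 2).
  s_3 = 1 + 0 + 0 + 0 + 1 + 0 + 1 + 1 = 4 ≡ 0 (mod 2).
  s_4 = 0 + 0 + 0 + 0 + 0 + 0 + 0 + 1 = 1 ≡ 1 (mod 2).
s = (1, 1, 0, 1)^T — this equals column 13 of H (binary 1101), so error is at position 13.
Correct: flip bit 13 of r = 010100000100011 to get c = 010100000100111.


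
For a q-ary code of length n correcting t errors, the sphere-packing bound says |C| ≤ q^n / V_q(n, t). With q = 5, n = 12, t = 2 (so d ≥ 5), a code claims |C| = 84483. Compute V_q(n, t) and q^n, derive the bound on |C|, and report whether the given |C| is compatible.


V_q(n, t) = 1105, q^n = 244140625, Hamming bound = 220941, |C| = 84483 ≤ bound (satisfied).

Step 1: Compute V_q(n, t) = Σ_{j=0}^2 C(n, j) (q−1)^j.
  j = 0: C(12,0)·(4)^0 = 1·1 = 1.
  j = 1: C(12,1)·(4)^1 = 12·4 = 48.
  j = 2: C(12,2)·(4)^2 = 66·16 = 1056.
  V_q(n, t) = 1 + 48 + 1056 = 1105.
Step 2: q^n = 5^12 = 244140625.
Step 3: Hamming bound ⌊q^n / V_q(n,t)⌋ = ⌊244140625/1105⌋ = 220941.
Step 4: Compare |C| = 84483 to 220941: satisfied.
The claimed |C| lies below the Hamming bound.


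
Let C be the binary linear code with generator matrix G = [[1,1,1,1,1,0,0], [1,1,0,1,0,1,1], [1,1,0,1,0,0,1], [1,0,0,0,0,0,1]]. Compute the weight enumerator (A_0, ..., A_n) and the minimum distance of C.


Weight distribution: A_0 = 1, A_1 = 1, A_2 = 2, A_3 = 4, A_4 = 3, A_5 = 3, A_6 = 2. Minimum distance d = 1.

Enumerate all 2^4 = 16 messages m ∈ F_2^4.
For each, compute codeword c = mG in F_2^7, then tally its weight.
  m = 0000 → c = 0000000, weight = 0.
  m = 1000 → c = 1111100, weight = 5.
  m = 0100 → c = 1101011, weight = 5.
  m = 1100 → c = 0010111, weight = 4.
  m = 0010 → c = 1101001, weight = 4.
  m = 1010 → c = 0010101, weight = 3.
  m = 0110 → c = 0000010, weight = 1.
  m = 1110 → c = 1111110, weight = 6.
  m = 0001 → c = 1000001, weight = 2.
  m = 1001 → c = 0111101, weight = 5.
  m = 0101 → c = 0101010, weight = 3.
  m = 1101 → c = 1010110, weight = 4.
  m = 0011 → c = 0101000, weight = 2.
  m = 1011 → c = 1010100, weight = 3.
  m = 0111 → c = 1000011, weight = 3.
  m = 1111 → c = 0111111, weight = 6.
Tally weights:
  weight 0: 1 codewords.
  weight 1: 1 codewords.
  weight 2: 2 codewords.
  weight 3: 4 codewords.
  weight 4: 3 codewords.
  weight 5: 3 codewords.
  weight 6: 2 codewords.
Minimum distance d = smallest w > 0 with A_w > 0 = 1.
Sanity: Σ A_w = 16 = 2^4 = 16 ✓.


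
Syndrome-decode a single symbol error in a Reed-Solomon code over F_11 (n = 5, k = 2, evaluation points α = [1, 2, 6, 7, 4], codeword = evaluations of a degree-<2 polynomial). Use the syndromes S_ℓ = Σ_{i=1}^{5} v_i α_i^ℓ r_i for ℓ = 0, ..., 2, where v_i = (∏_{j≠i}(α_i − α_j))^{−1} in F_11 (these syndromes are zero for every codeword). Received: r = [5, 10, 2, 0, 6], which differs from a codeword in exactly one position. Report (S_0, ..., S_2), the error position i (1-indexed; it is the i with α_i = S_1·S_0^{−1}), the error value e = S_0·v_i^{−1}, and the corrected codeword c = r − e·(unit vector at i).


S = (2, 2, 2), error at position 1, error magnitude e = 4, c = [1, 10, 2, 0, 6].

Step 1: column multipliers v_i = (∏_{j≠i}(α_i − α_j))^{−1} mod 11.
  i = 1 (α = 1): (1−2)(1−6)(1−7)(1−4) = (−1)·(−5)·(−6)·(−3) = 90 ≡ 2, so v_1 = 2^{−1} = 6 (mod 11).
  i = 2 (α = 2): (2−1)(2−6)(2−7)(2−4) = 1·(−4)·(−5)·(−2) = −40 ≡ 4, so v_2 = 4^{−1} = 3 (mod 11).
  i = 3 (α = 6): (6−1)(6−2)(6−7)(6−4) = 5·4·(−1)·2 = −40 ≡ 4, so v_3 = 4^{−1} = 3 (mod 11).
  i = 4 (α = 7): (7−1)(7−2)(7−6)(7−4) = 6·5·1·3 = 90 ≡ 2, so v_4 = 2^{−1} = 6 (mod 11).
  i = 5 (α = 4): (4−1)(4−2)(4−6)(4−7) = 3·2·(−2)·(−3) = 36 ≡ 3, so v_5 = 3^{−1} = 4 (mod 11).
  v = [6, 3, 3, 6, 4].
Step 2: syndromes of r = [5, 10, 2, 0, 6] (all sums mod 11).
  S_0 = Σ v_i r_i = 6·5 + 3·10 + 3·2 + 6·0 + 4·6 = 90 ≡ 2.
  S_1 = Σ v_i α_i r_i = 6·1·5 + 3·2·10 + 3·6·2 + 6·7·0 + 4·4·6 = 222 ≡ 2.
  α_i^2 mod 11 = [1, 4, 3, 5, 5].
  S_2 = Σ v_i α_i^2 r_i = 6·1·5 + 3·4·10 + 3·3·2 + 6·5·0 + 4·5·6 = 288 ≡ 2.
  S = (2, 2, 2) ≠ 0, so r is not a codeword (an error is present).
Step 3: locate the error. For a single error e at position i, S_ℓ = v_i·e·α_i^ℓ, so α_err = S_1/S_0.
  S_0^{−1} = 2^{−1} = 6 (mod 11), so α_err = 2·6 = 12 ≡ 1 = α_1. Error position i = 1.
  Consistency check: S_2/S_1 = 2·6 = 12 ≡ 1 = α_err ✓ (single-error assumption holds).
Step 4: error magnitude e = S_0/v_1 = S_0·∏_{j≠1}(α_1 − α_j) = 2·2 = 4 ≡ 4 (mod 11).
Step 5: correct position 1: c_1 = r_1 − e = 5 − 4 ≡ 1 (mod 11). Hence c = [1, 10, 2, 0, 6].
  Check: interpolating c through the α_i gives m(x) = 3 + 9·x (degree < 2) with m(α_i) = c_i for every i, so c is indeed a codeword.


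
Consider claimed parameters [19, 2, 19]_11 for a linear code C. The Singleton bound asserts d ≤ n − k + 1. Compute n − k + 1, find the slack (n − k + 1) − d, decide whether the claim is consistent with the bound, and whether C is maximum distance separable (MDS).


Singleton RHS = n − k + 1 = 18, slack = -1, bound violated (no such code; not MDS).

Singleton bound: d ≤ n − k + 1.
Here n = 19, k = 2, so n − k + 1 = 18.
Given d = 19, check d ≤ 18: NO.
Slack = (n − k + 1) − d = -1.
The slack is negative: d = 19 exceeds n − k + 1 = 18 by 1, so the Singleton bound is violated and no linear [19, 2, 19]_11 code can exist. In particular it is not MDS (MDS requires d = n − k + 1 exactly).
Description: the claimed parameters are [19, 2, 19]_11; such a code would be impossible (violates the Singleton bound).


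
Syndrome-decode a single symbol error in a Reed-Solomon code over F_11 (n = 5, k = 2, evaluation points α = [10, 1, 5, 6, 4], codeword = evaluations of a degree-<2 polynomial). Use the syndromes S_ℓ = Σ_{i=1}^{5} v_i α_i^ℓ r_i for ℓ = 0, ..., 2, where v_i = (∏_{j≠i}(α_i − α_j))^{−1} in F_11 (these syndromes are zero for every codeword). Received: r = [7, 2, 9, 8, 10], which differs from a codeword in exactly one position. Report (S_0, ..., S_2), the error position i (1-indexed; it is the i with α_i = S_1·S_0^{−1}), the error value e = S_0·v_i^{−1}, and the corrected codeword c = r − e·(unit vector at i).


S = (7, 4, 7), error at position 1, error magnitude e = 3, c = [4, 2, 9, 8, 10].

Step 1: column multipliers v_i = (∏_{j≠i}(α_i − α_j))^{−1} mod 11.
  i = 1 (α = 10): (10−1)(10−5)(10−6)(10−4) = 9·5·4·6 = 1080 ≡ 2, so v_1 = 2^{−1} = 6 (mod 11).
  i = 2 (α = 1): (1−10)(1−5)(1−6)(1−4) = (−9)·(−4)·(−5)·(−3) = 540 ≡ 1, so v_2 = 1^{−1} = 1 (mod 11).
  i = 3 (α = 5): (5−10)(5−1)(5−6)(5−4) = (−5)·4·(−1)·1 = 20 ≡ 9, so v_3 = 9^{−1} = 5 (mod 11).
  i = 4 (α = 6): (6−10)(6−1)(6−5)(6−4) = (−4)·5·1·2 = −40 ≡ 4, so v_4 = 4^{−1} = 3 (mod 11).
  i = 5 (α = 4): (4−10)(4−1)(4−5)(4−6) = (−6)·3·(−1)·(−2) = −36 ≡ 8, so v_5 = 8^{−1} = 7 (mod 11).
  v = [6, 1, 5, 3, 7].
Step 2: syndromes of r = [7, 2, 9, 8, 10] (all sums mod 11).
  S_0 = Σ v_i r_i = 6·7 + 1·2 + 5·9 + 3·8 + 7·10 = 183 ≡ 7.
  S_1 = Σ v_i α_i r_i = 6·10·7 + 1·1·2 + 5·5·9 + 3·6·8 + 7·4·10 = 1071 ≡ 4.
  α_i^2 mod 11 = [1, 1, 3, 3, 5].
  S_2 = Σ v_i α_i^2 r_i = 6·1·7 + 1·1·2 + 5·3·9 + 3·3·8 + 7·5·10 = 601 ≡ 7.
  S = (7, 4, 7) ≠ 0, so r is not a codeword (an error is present).
Step 3: locate the error. For a single error e at position i, S_ℓ = v_i·e·α_i^ℓ, so α_err = S_1/S_0.
  S_0^{−1} = 7^{−1} = 8 (mod 11), so α_err = 4·8 = 32 ≡ 10 = α_1. Error position i = 1.
  Consistency check: S_2/S_1 = 7·3 = 21 ≡ 10 = α_err ✓ (single-error assumption holds).
Step 4: error magnitude e = S_0/v_1 = S_0·∏_{j≠1}(α_1 − α_j) = 7·2 = 14 ≡ 3 (mod 11).
Step 5: correct position 1: c_1 = r_1 − e = 7 − 3 ≡ 4 (mod 11). Hence c = [4, 2, 9, 8, 10].
  Check: interpolating c through the α_i gives m(x) = 3 + 10·x (degree < 2) with m(α_i) = c_i for every i, so c is indeed a codeword.


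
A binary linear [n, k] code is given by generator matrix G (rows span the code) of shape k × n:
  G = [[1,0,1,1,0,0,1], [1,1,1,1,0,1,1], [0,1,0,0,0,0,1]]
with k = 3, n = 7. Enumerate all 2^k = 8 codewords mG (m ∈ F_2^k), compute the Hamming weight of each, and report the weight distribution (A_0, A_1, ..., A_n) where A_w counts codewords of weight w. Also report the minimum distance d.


Weight distribution: A_0 = 1, A_2 = 3, A_4 = 3, A_6 = 1. Minimum distance d = 2.

Enumerate all 2^3 = 8 messages m ∈ F_2^3.
For each, compute codeword c = mG in F_2^7, then tally its weight.
  m = 000 → c = 0000000, weight = 0.
  m = 100 → c = 1011001, weight = 4.
  m = 010 → c = 1111011, weight = 6.
  m = 110 → c = 0100010, weight = 2.
  m = 001 → c = 0100001, weight = 2.
  m = 101 → c = 1111000, weight = 4.
  m = 011 → c = 1011010, weight = 4.
  m = 111 → c = 0000011, weight = 2.
Tally weights:
  weight 0: 1 codewords.
  weight 2: 3 codewords.
  weight 4: 3 codewords.
  weight 6: 1 codewords.
Minimum distance d = smallest w > 0 with A_w > 0 = 2.
Sanity: Σ A_w = 8 = 2^3 = 8 ✓.


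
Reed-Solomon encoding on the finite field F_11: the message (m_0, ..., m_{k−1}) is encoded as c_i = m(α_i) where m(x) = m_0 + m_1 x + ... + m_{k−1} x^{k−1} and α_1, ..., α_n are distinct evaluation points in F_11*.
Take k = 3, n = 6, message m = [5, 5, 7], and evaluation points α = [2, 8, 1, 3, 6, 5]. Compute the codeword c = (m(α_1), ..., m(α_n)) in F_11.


c = [10, 9, 6, 6, 1, 7]

Message polynomial: m(x) = 5 + 5·x + 7·x^2 (mod 11).
For each evaluation point α_i, compute m(α_i) mod 11:
  α_1 = 2: Horner steps 7 → 8 → 10, so m(2) = 10.
  α_2 = 8: Horner steps 7 → 6 → 9, so m(8) = 9.
  α_3 = 1: Horner steps 7 → 1 → 6, so m(1) = 6.
  α_4 = 3: Horner steps 7 → 4 → 6, so m(3) = 6.
  α_5 = 6: Horner steps 7 → 3 → 1, so m(6) = 1.
  α_6 = 5: Horner steps 7 → 7 → 7, so m(5) = 7.
Codeword c = [10, 9, 6, 6, 1, 7] ∈ F_11^6.


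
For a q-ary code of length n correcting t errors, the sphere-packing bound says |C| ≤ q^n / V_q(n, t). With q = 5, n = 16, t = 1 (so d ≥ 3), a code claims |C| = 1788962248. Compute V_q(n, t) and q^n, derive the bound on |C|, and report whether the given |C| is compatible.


V_q(n, t) = 65, q^n = 152587890625, Hamming bound = 2347506009, |C| = 1788962248 ≤ bound (satisfied).

Step 1: Compute V_q(n, t) = Σ_{j=0}^1 C(n, j) (q−1)^j.
  j = 0: C(16,0)·(4)^0 = 1·1 = 1.
  j = 1: C(16,1)·(4)^1 = 16·4 = 64.
  V_q(n, t) = 1 + 64 = 65.
Step 2: q^n = 5^16 = 152587890625.
Step 3: Hamming bound ⌊q^n / V_q(n,t)⌋ = ⌊152587890625/65⌋ = 2347506009.
Step 4: Compare |C| = 1788962248 to 2347506009: satisfied.
The claimed |C| lies below the Hamming bound.


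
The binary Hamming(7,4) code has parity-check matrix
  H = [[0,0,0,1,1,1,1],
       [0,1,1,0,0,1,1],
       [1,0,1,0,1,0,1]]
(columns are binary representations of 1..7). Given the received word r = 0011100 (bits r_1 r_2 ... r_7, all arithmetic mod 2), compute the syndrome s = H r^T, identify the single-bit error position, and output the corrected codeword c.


s = (0, 1, 0)^T, error position = 2, corrected codeword c = 0111100

Compute s = H r^T mod 2 one row at a time:
  s_1 = 1 + 1 + 0 + 0 = 2 ≡ 0 (mod 2).
  s_2 = 0 + 1 + 0 + 0 = 1 ≡ 1 (mod 2).
  s_3 = 0 + 1 + 1 + 0 = 2 ≡ 0 (mod 2).
s = (0, 1, 0)^T — this equals column 2 of H (binary 010), so error is at position 2.
Correct: flip bit 2 of r = 0011100 to get c = 0111100.


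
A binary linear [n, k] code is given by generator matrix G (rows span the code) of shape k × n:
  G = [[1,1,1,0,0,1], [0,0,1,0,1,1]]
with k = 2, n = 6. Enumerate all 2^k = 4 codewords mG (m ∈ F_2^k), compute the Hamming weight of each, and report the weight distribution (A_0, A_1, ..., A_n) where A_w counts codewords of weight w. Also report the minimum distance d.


Weight distribution: A_0 = 1, A_3 = 2, A_4 = 1. Minimum distance d = 3.

Enumerate all 2^2 = 4 messages m ∈ F_2^2.
For each, compute codeword c = mG in F_2^6, then tally its weight.
  m = 00 → c = 000000, weight = 0.
  m = 10 → c = 111001, weight = 4.
  m = 01 → c = 001011, weight = 3.
  m = 11 → c = 110010, weight = 3.
Tally weights:
  weight 0: 1 codewords.
  weight 3: 2 codewords.
  weight 4: 1 codewords.
Minimum distance d = smallest w > 0 with A_w > 0 = 3.
Sanity: Σ A_w = 4 = 2^2 = 4 ✓.


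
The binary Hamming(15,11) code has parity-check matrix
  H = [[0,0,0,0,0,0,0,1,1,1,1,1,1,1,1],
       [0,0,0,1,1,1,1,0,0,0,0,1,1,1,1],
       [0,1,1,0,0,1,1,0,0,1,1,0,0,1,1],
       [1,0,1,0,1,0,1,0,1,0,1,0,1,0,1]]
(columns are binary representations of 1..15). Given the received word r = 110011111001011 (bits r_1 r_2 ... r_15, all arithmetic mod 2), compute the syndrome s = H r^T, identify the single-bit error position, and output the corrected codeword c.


s = (1, 0, 1, 1)^T, error position = 11, corrected codeword c = 110011111011011

Compute s = H r^T mod 2 one row at a time:
  s_1 = 1 + 1 + 0 + 0 + 1 + 0 + 1 + 1 = 5 ≡ 1 (mod 2).
  s_2 = 0 + 1 + 1 + 1 + 1 + 0 + 1 + 1 = 6 ≡ 0 (mod 2).
  s_3 = 1 + 0 + 1 + 1 + 0 + 0 + 1 + 1 = 5 ≡ 1 (mod 2).
  s_4 = 1 + 0 + 1 + 1 + 1 + 0 + 0 + 1 = 5 ≡ 1 (mod 2).
s = (1, 0, 1, 1)^T — this equals column 11 of H (binary 1011), so error is at position 11.
Correct: flip bit 11 of r = 110011111001011 to get c = 110011111011011.


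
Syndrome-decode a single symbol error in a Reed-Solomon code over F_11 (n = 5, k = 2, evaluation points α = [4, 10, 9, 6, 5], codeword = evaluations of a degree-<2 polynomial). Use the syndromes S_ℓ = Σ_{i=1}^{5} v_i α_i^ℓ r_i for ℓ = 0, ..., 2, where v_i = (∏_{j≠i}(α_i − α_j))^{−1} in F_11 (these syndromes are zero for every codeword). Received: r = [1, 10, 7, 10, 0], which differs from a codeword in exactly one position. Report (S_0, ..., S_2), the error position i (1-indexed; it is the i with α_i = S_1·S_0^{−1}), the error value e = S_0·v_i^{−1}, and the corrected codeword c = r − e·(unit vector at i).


S = (7, 4, 7), error at position 2, error magnitude e = 4, c = [1, 6, 7, 10, 0].

Step 1: column multipliers v_i = (∏_{j≠i}(α_i − α_j))^{−1} mod 11.
  i = 1 (α = 4): (4−10)(4−9)(4−6)(4−5) = (−6)·(−5)·(−2)·(−1) = 60 ≡ 5, so v_1 = 5^{−1} = 9 (mod 11).
  i = 2 (α = 10): (10−4)(10−9)(10−6)(10−5) = 6·1·4·5 = 120 ≡ 10, so v_2 = 10^{−1} = 10 (mod 11).
  i = 3 (α = 9): (9−4)(9−10)(9−6)(9−5) = 5·(−1)·3·4 = −60 ≡ 6, so v_3 = 6^{−1} = 2 (mod 11).
  i = 4 (α = 6): (6−4)(6−10)(6−9)(6−5) = 2·(−4)·(−3)·1 = 24 ≡ 2, so v_4 = 2^{−1} = 6 (mod 11).
  i = 5 (α = 5): (5−4)(5−10)(5−9)(5−6) = 1·(−5)·(−4)·(−1) = −20 ≡ 2, so v_5 = 2^{−1} = 6 (mod 11).
  v = [9, 10, 2, 6, 6].
Step 2: syndromes of r = [1, 10, 7, 10, 0] (all sums mod 11).
  S_0 = Σ v_i r_i = 9·1 + 10·10 + 2·7 + 6·10 + 6·0 = 183 ≡ 7.
  S_1 = Σ v_i α_i r_i = 9·4·1 + 10·10·10 + 2·9·7 + 6·6·10 + 6·5·0 = 1522 ≡ 4.
  α_i^2 mod 11 = [5, 1, 4, 3, 3].
  S_2 = Σ v_i α_i^2 r_i = 9·5·1 + 10·1·10 + 2·4·7 + 6·3·10 + 6·3·0 = 381 ≡ 7.
  S = (7, 4, 7) ≠ 0, so r is not a codeword (an error is present).
Step 3: locate the error. For a single error e at position i, S_ℓ = v_i·e·α_i^ℓ, so α_err = S_1/S_0.
  S_0^{−1} = 7^{−1} = 8 (mod 11), so α_err = 4·8 = 32 ≡ 10 = α_2. Error position i = 2.
  Consistency check: S_2/S_1 = 7·3 = 21 ≡ 10 = α_err ✓ (single-error assumption holds).
Step 4: error magnitude e = S_0/v_2 = S_0·∏_{j≠2}(α_2 − α_j) = 7·10 = 70 ≡ 4 (mod 11).
Step 5: correct position 2: c_2 = r_2 − e = 10 − 4 ≡ 6 (mod 11). Hence c = [1, 6, 7, 10, 0].
  Check: interpolating c through the α_i gives m(x) = 5 + 10·x (degree < 2) with m(α_i) = c_i for every i, so c is indeed a codeword.


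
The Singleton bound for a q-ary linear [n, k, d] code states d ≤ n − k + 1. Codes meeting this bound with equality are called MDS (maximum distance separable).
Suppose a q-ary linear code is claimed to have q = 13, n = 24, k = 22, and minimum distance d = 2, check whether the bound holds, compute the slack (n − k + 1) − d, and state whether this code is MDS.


Singleton RHS = n − k + 1 = 3, slack = 1, bound satisfied, not MDS.

Singleton bound: d ≤ n − k + 1.
Here n = 24, k = 22, so n − k + 1 = 3.
Given d = 2, check d ≤ 3: YES.
Slack = (n − k + 1) − d = 1.
The code is NOT MDS (slack = 1 > 0).
Description: the claimed parameters are [24, 22, 2]_13; such a code would be non-MDS.


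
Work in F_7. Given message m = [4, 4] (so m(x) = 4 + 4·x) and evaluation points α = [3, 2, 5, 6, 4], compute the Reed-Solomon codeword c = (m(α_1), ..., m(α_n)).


c = [2, 5, 3, 0, 6]

Message polynomial: m(x) = 4 + 4·x (mod 7).
For each evaluation point α_i, compute m(α_i) mod 7:
  α_1 = 3: Horner steps 4 → 2, so m(3) = 2.
  α_2 = 2: Horner steps 4 → 5, so m(2) = 5.
  α_3 = 5: Horner steps 4 → 3, so m(5) = 3.
  α_4 = 6: Horner steps 4 → 0, so m(6) = 0.
  α_5 = 4: Horner steps 4 → 6, so m(4) = 6.
Codeword c = [2, 5, 3, 0, 6] ∈ F_7^5.


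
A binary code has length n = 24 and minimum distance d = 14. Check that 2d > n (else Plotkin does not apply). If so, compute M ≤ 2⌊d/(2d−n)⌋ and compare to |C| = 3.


Plotkin bound M ≤ 6; given |C| = 3 ≤ bound (satisfied).

Check applicability: 2d = 28, n = 24.
2d − n = 4 > 0, so Plotkin applies.
Compute d/(2d−n) = 14/4 ≈ 3.5000.
⌊d/(2d−n)⌋ = 3.
Plotkin bound: M ≤ 2·3 = 6.
Given |C| = 3, check: satisfied.
This |C| is below the Plotkin bound.


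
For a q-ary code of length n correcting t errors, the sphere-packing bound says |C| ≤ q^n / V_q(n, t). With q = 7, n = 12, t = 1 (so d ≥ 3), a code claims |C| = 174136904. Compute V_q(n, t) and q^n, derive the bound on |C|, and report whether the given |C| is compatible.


V_q(n, t) = 73, q^n = 13841287201, Hamming bound = 189606673, |C| = 174136904 ≤ bound (satisfied).

Step 1: Compute V_q(n, t) = Σ_{j=0}^1 C(n, j) (q−1)^j.
  j = 0: C(12,0)·(6)^0 = 1·1 = 1.
  j = 1: C(12,1)·(6)^1 = 12·6 = 72.
  V_q(n, t) = 1 + 72 = 73.
Step 2: q^n = 7^12 = 13841287201.
Step 3: Hamming bound ⌊q^n / V_q(n,t)⌋ = ⌊13841287201/73⌋ = 189606673.
Step 4: Compare |C| = 174136904 to 189606673: satisfied.
The claimed |C| lies below the Hamming bound.


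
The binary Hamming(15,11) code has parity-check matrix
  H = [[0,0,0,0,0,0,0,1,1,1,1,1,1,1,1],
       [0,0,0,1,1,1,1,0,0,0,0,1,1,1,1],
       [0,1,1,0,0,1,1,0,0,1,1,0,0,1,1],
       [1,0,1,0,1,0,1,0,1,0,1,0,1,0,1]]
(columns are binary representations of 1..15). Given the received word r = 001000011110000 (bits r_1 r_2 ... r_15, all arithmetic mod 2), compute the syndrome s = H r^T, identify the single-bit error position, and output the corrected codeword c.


s = (0, 0, 1, 1)^T, error position = 3, corrected codeword c = 000000011110000

Compute s = H r^T mod 2 one row at a time:
  s_1 = 1 + 1 + 1 + 1 + 0 + 0 + 0 + 0 = 4 ≡ 0 (mod 2).
  s_2 = 0 + 0 + 0 + 0 + 0 + 0 + 0 + 0 = 0 ≡ 0 (mod 2).
  s_3 = 0 + 1 + 0 + 0 + 1 + 1 + 0 + 0 = 3 ≡ 1 (mod 2).
  s_4 = 0 + 1 + 0 + 0 + 1 + 1 + 0 + 0 = 3 ≡ 1 (mod 2).
s = (0, 0, 1, 1)^T — this equals column 3 of H (binary 0011), so error is at position 3.
Correct: flip bit 3 of r = 001000011110000 to get c = 000000011110000.


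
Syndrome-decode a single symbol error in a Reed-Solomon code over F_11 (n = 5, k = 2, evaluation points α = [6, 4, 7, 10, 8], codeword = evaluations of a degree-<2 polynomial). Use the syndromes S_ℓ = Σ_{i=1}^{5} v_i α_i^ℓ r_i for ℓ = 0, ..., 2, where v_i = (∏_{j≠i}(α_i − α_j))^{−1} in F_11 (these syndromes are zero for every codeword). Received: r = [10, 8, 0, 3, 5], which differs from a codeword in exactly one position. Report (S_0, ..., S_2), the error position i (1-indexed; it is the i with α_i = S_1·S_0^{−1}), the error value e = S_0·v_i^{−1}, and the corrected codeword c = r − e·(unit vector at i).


S = (8, 9, 6), error at position 5, error magnitude e = 4, c = [10, 8, 0, 3, 1].

Step 1: column multipliers v_i = (∏_{j≠i}(α_i − α_j))^{−1} mod 11.
  i = 1 (α = 6): (6−4)(6−7)(6−10)(6−8) = 2·(−1)·(−4)·(−2) = −16 ≡ 6, so v_1 = 6^{−1} = 2 (mod 11).
  i = 2 (α = 4): (4−6)(4−7)(4−10)(4−8) = (−2)·(−3)·(−6)·(−4) = 144 ≡ 1, so v_2 = 1^{−1} = 1 (mod 11).
  i = 3 (α = 7): (7−6)(7−4)(7−10)(7−8) = 1·3·(−3)·(−1) = 9 ≡ 9, so v_3 = 9^{−1} = 5 (mod 11).
  i = 4 (α = 10): (10−6)(10−4)(10−7)(10−8) = 4·6·3·2 = 144 ≡ 1, so v_4 = 1^{−1} = 1 (mod 11).
  i = 5 (α = 8): (8−6)(8−4)(8−7)(8−10) = 2·4·1·(−2) = −16 ≡ 6, so v_5 = 6^{−1} = 2 (mod 11).
  v = [2, 1, 5, 1, 2].
Step 2: syndromes of r = [10, 8, 0, 3, 5] (all sums mod 11).
  S_0 = Σ v_i r_i = 2·10 + 1·8 + 5·0 + 1·3 + 2·5 = 41 ≡ 8.
  S_1 = Σ v_i α_i r_i = 2·6·10 + 1·4·8 + 5·7·0 + 1·10·3 + 2·8·5 = 262 ≡ 9.
  α_i^2 mod 11 = [3, 5, 5, 1, 9].
  S_2 = Σ v_i α_i^2 r_i = 2·3·10 + 1·5·8 + 5·5·0 + 1·1·3 + 2·9·5 = 193 ≡ 6.
  S = (8, 9, 6) ≠ 0, so r is not a codeword (an error is present).
Step 3: locate the error. For a single error e at position i, S_ℓ = v_i·e·α_i^ℓ, so α_err = S_1/S_0.
  S_0^{−1} = 8^{−1} = 7 (mod 11), so α_err = 9·7 = 63 ≡ 8 = α_5. Error position i = 5.
  Consistency check: S_2/S_1 = 6·5 = 30 ≡ 8 = α_err ✓ (single-error assumption holds).
Step 4: error magnitude e = S_0/v_5 = S_0·∏_{j≠5}(α_5 − α_j) = 8·6 = 48 ≡ 4 (mod 11).
Step 5: correct position 5: c_5 = r_5 − e = 5 − 4 ≡ 1 (mod 11). Hence c = [10, 8, 0, 3, 1].
  Check: interpolating c through the α_i gives m(x) = 4 + 1·x (degree < 2) with m(α_i) = c_i for every i, so c is indeed a codeword.


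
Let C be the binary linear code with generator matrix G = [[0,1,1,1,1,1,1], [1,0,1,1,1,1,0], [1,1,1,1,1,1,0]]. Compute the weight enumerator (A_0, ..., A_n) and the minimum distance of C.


Weight distribution: A_0 = 1, A_1 = 1, A_2 = 1, A_3 = 1, A_5 = 2, A_6 = 2. Minimum distance d = 1.

Enumerate all 2^3 = 8 messages m ∈ F_2^3.
For each, compute codeword c = mG in F_2^7, then tally its weight.
  m = 000 → c = 0000000, weight = 0.
  m = 100 → c = 0111111, weight = 6.
  m = 010 → c = 1011110, weight = 5.
  m = 110 → c = 1100001, weight = 3.
  m = 001 → c = 1111110, weight = 6.
  m = 101 → c = 1000001, weight = 2.
  m = 011 → c = 0100000, weight = 1.
  m = 111 → c = 0011111, weight = 5.
Tally weights:
  weight 0: 1 codewords.
  weight 1: 1 codewords.
  weight 2: 1 codewords.
  weight 3: 1 codewords.
  weight 5: 2 codewords.
  weight 6: 2 codewords.
Minimum distance d = smallest w > 0 with A_w > 0 = 1.
Sanity: Σ A_w = 8 = 2^3 = 8 ✓.


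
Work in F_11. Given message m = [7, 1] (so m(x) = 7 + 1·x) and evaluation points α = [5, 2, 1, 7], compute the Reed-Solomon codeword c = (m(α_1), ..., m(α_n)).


c = [1, 9, 8, 3]

Message polynomial: m(x) = 7 + 1·x (mod 11).
For each evaluation point α_i, compute m(α_i) mod 11:
  α_1 = 5: Horner steps 1 → 1, so m(5) = 1.
  α_2 = 2: Horner steps 1 → 9, so m(2) = 9.
  α_3 = 1: Horner steps 1 → 8, so m(1) = 8.
  α_4 = 7: Horner steps 1 → 3, so m(7) = 3.
Codeword c = [1, 9, 8, 3] ∈ F_11^4.


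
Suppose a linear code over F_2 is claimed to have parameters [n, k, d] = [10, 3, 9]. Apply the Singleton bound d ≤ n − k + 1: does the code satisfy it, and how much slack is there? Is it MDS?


Singleton RHS = n − k + 1 = 8, slack = -1, bound violated (no such code; not MDS).

Singleton bound: d ≤ n − k + 1.
Here n = 10, k = 3, so n − k + 1 = 8.
Given d = 9, check d ≤ 8: NO.
Slack = (n − k + 1) − d = -1.
The slack is negative: d = 9 exceeds n − k + 1 = 8 by 1, so the Singleton bound is violated and no linear [10, 3, 9]_2 code can exist. In particular it is not MDS (MDS requires d = n − k + 1 exactly).
Description: the claimed parameters are [10, 3, 9]_2; such a code would be impossible (violates the Singleton bound).


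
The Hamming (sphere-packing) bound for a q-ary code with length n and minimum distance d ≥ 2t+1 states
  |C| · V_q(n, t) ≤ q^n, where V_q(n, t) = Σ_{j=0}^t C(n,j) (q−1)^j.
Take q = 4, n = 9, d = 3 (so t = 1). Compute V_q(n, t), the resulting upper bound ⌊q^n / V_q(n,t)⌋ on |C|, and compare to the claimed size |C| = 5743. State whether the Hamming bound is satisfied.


V_q(n, t) = 28, q^n = 262144, Hamming bound = 9362, |C| = 5743 ≤ bound (satisfied).

Step 1: Compute V_q(n, t) = Σ_{j=0}^1 C(n, j) (q−1)^j.
  j = 0: C(9,0)·(3)^0 = 1·1 = 1.
  j = 1: C(9,1)·(3)^1 = 9·3 = 27.
  V_q(n, t) = 1 + 27 = 28.
Step 2: q^n = 4^9 = 262144.
Step 3: Hamming bound ⌊q^n / V_q(n,t)⌋ = ⌊262144/28⌋ = 9362.
Step 4: Compare |C| = 5743 to 9362: satisfied.
The claimed |C| lies below the Hamming bound.


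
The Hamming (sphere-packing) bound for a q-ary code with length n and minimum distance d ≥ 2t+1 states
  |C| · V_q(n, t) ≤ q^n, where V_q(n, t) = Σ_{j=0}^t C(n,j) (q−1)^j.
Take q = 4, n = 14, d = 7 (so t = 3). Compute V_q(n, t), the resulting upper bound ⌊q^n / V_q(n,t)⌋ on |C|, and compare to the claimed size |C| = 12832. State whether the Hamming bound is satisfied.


V_q(n, t) = 10690, q^n = 268435456, Hamming bound = 25110, |C| = 12832 ≤ bound (satisfied).

Step 1: Compute V_q(n, t) = Σ_{j=0}^3 C(n, j) (q−1)^j.
  j = 0: C(14,0)·(3)^0 = 1·1 = 1.
  j = 1: C(14,1)·(3)^1 = 14·3 = 42.
  j = 2: C(14,2)·(3)^2 = 91·9 = 819.
  j = 3: C(14,3)·(3)^3 = 364·27 = 9828.
  V_q(n, t) = 1 + 42 + 819 + 9828 = 10690.
Step 2: q^n = 4^14 = 268435456.
Step 3: Hamming bound ⌊q^n / V_q(n,t)⌋ = ⌊268435456/10690⌋ = 25110.
Step 4: Compare |C| = 12832 to 25110: satisfied.
The claimed |C| lies below the Hamming bound.


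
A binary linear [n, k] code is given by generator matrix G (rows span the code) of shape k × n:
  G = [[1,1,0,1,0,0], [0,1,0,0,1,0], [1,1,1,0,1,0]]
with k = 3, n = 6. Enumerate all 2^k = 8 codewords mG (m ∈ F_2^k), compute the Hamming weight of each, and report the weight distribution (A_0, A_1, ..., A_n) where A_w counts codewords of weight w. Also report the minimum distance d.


Weight distribution: A_0 = 1, A_2 = 2, A_3 = 4, A_4 = 1. Minimum distance d = 2.

Enumerate all 2^3 = 8 messages m ∈ F_2^3.
For each, compute codeword c = mG in F_2^6, then tally its weight.
  m = 000 → c = 000000, weight = 0.
  m = 100 → c = 110100, weight = 3.
  m = 010 → c = 010010, weight = 2.
  m = 110 → c = 100110, weight = 3.
  m = 001 → c = 111010, weight = 4.
  m = 101 → c = 001110, weight = 3.
  m = 011 → c = 101000, weight = 2.
  m = 111 → c = 011100, weight = 3.
Tally weights:
  weight 0: 1 codewords.
  weight 2: 2 codewords.
  weight 3: 4 codewords.
  weight 4: 1 codewords.
Minimum distance d = smallest w > 0 with A_w > 0 = 2.
Sanity: Σ A_w = 8 = 2^3 = 8 ✓.


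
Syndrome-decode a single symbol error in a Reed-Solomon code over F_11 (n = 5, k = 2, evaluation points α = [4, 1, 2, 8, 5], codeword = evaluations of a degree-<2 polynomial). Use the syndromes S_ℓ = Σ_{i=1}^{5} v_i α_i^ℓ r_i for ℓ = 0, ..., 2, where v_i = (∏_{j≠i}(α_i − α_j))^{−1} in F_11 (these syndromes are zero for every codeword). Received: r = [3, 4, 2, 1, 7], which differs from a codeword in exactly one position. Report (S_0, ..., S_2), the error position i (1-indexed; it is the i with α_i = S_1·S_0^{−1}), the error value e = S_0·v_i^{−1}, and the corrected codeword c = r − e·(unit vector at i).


S = (8, 10, 7), error at position 1, error magnitude e = 5, c = [9, 4, 2, 1, 7].

Step 1: column multipliers v_i = (∏_{j≠i}(α_i − α_j))^{−1} mod 11.
  i = 1 (α = 4): (4−1)(4−2)(4−8)(4−5) = 3·2·(−4)·(−1) = 24 ≡ 2, so v_1 = 2^{−1} = 6 (mod 11).
  i = 2 (α = 1): (1−4)(1−2)(1−8)(1−5) = (−3)·(−1)·(−7)·(−4) = 84 ≡ 7, so v_2 = 7^{−1} = 8 (mod 11).
  i = 3 (α = 2): (2−4)(2−1)(2−8)(2−5) = (−2)·1·(−6)·(−3) = −36 ≡ 8, so v_3 = 8^{−1} = 7 (mod 11).
  i = 4 (α = 8): (8−4)(8−1)(8−2)(8−5) = 4·7·6·3 = 504 ≡ 9, so v_4 = 9^{−1} = 5 (mod 11).
  i = 5 (α = 5): (5−4)(5−1)(5−2)(5−8) = 1·4·3·(−3) = −36 ≡ 8, so v_5 = 8^{−1} = 7 (mod 11).
  v = [6, 8, 7, 5, 7].
Step 2: syndromes of r = [3, 4, 2, 1, 7] (all sums mod 11).
  S_0 = Σ v_i r_i = 6·3 + 8·4 + 7·2 + 5·1 + 7·7 = 118 ≡ 8.
  S_1 = Σ v_i α_i r_i = 6·4·3 + 8·1·4 + 7·2·2 + 5·8·1 + 7·5·7 = 417 ≡ 10.
  α_i^2 mod 11 = [5, 1, 4, 9, 3].
  S_2 = Σ v_i α_i^2 r_i = 6·5·3 + 8·1·4 + 7·4·2 + 5·9·1 + 7·3·7 = 370 ≡ 7.
  S = (8, 10, 7) ≠ 0, so r is not a codeword (an error is present).
Step 3: locate the error. For a single error e at position i, S_ℓ = v_i·e·α_i^ℓ, so α_err = S_1/S_0.
  S_0^{−1} = 8^{−1} = 7 (mod 11), so α_err = 10·7 = 70 ≡ 4 = α_1. Error position i = 1.
  Consistency check: S_2/S_1 = 7·10 = 70 ≡ 4 = α_err ✓ (single-error assumption holds).
Step 4: error magnitude e = S_0/v_1 = S_0·∏_{j≠1}(α_1 − α_j) = 8·2 = 16 ≡ 5 (mod 11).
Step 5: correct position 1: c_1 = r_1 − e = 3 − 5 ≡ 9 (mod 11). Hence c = [9, 4, 2, 1, 7].
  Check: interpolating c through the α_i gives m(x) = 6 + 9·x (degree < 2) with m(α_i) = c_i for every i, so c is indeed a codeword.


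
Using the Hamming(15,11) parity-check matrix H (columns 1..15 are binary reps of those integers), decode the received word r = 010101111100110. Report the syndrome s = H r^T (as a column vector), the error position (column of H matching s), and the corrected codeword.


s = (1, 1, 1, 1)^T, error position = 15, corrected codeword c = 010101111100111

Compute s = H r^T mod 2 one row at a time:
  s_1 = 1 + 1 + 1 + 0 + 0 + 1 + 1 + 0 = 5 ≡ 1 (mod 2).
  s_2 = 1 + 0 + 1 + 1 + 0 + 1 + 1 + 0 = 5 ≡ 1 (mod 2).
  s_3 = 1 + 0 + 1 + 1 + 1 + 0 + 1 + 0 = 5 ≡ 1 (mod 2).
  s_4 = 0 + 0 + 0 + 1 + 1 + 0 + 1 + 0 = 3 ≡ 1 (mod 2).
s = (1, 1, 1, 1)^T — this equals column 15 of H (binary 1111), so error is at position 15.
Correct: flip bit 15 of r = 010101111100110 to get c = 010101111100111.


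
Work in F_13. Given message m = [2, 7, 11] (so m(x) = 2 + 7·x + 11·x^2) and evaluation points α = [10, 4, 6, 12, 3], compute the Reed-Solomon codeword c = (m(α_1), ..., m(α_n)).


c = [2, 11, 11, 6, 5]

Message polynomial: m(x) = 2 + 7·x + 11·x^2 (mod 13).
For each evaluation point α_i, compute m(α_i) mod 13:
  α_1 = 10: Horner steps 11 → 0 → 2, so m(10) = 2.
  α_2 = 4: Horner steps 11 → 12 → 11, so m(4) = 11.
  α_3 = 6: Horner steps 11 → 8 → 11, so m(6) = 11.
  α_4 = 12: Horner steps 11 → 9 → 6, so m(12) = 6.
  α_5 = 3: Horner steps 11 → 1 → 5, so m(3) = 5.
Codeword c = [2, 11, 11, 6, 5] ∈ F_13^5.


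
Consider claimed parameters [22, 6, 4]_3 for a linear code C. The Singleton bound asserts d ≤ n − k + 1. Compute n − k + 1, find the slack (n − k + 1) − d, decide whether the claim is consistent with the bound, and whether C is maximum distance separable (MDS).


Singleton RHS = n − k + 1 = 17, slack = 13, bound satisfied, not MDS.

Singleton bound: d ≤ n − k + 1.
Here n = 22, k = 6, so n − k + 1 = 17.
Given d = 4, check d ≤ 17: YES.
Slack = (n − k + 1) − d = 13.
The code is NOT MDS (slack = 13 > 0).
Description: the claimed parameters are [22, 6, 4]_3; such a code would be non-MDS.


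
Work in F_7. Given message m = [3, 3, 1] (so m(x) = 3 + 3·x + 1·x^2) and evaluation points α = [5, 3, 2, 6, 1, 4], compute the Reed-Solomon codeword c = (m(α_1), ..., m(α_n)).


c = [1, 0, 6, 1, 0, 3]

Message polynomial: m(x) = 3 + 3·x + 1·x^2 (mod 7).
For each evaluation point α_i, compute m(α_i) mod 7:
  α_1 = 5: Horner steps 1 → 1 → 1, so m(5) = 1.
  α_2 = 3: Horner steps 1 → 6 → 0, so m(3) = 0.
  α_3 = 2: Horner steps 1 → 5 → 6, so m(2) = 6.
  α_4 = 6: Horner steps 1 → 2 → 1, so m(6) = 1.
  α_5 = 1: Horner steps 1 → 4 → 0, so m(1) = 0.
  α_6 = 4: Horner steps 1 → 0 → 3, so m(4) = 3.
Codeword c = [1, 0, 6, 1, 0, 3] ∈ F_7^6.


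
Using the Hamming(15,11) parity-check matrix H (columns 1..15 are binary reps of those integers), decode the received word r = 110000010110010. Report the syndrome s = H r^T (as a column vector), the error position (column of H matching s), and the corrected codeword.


s = (0, 1, 0, 0)^T, error position = 4, corrected codeword c = 110100010110010

Compute s = H r^T mod 2 one row at a time:
  s_1 = 1 + 0 + 1 + 1 + 0 + 0 + 1 + 0 = 4 ≡ 0 (mod 2).
  s_2 = 0 + 0 + 0 + 0 + 0 + 0 + 1 + 0 = 1 ≡ 1 (mod 2).
  s_3 = 1 + 0 + 0 + 0 + 1 + 1 + 1 + 0 = 4 ≡ 0 (mod 2).
  s_4 = 1 + 0 + 0 + 0 + 0 + 1 + 0 + 0 = 2 ≡ 0 (mod 2).
s = (0, 1, 0, 0)^T — this equals column 4 of H (binary 0100), so error is at position 4.
Correct: flip bit 4 of r = 110000010110010 to get c = 110100010110010.


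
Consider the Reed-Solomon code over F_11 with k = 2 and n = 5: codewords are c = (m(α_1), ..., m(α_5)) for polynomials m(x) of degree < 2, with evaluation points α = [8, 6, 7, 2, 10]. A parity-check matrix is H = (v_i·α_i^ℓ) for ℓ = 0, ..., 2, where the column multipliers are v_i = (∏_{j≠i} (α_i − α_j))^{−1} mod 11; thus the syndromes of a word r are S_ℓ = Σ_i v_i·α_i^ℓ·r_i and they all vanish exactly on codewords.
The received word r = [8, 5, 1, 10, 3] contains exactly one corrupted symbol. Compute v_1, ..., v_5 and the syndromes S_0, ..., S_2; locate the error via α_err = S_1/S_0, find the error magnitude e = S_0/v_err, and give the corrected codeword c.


S = (5, 6, 5), error at position 5, error magnitude e = 3, c = [8, 5, 1, 10, 0].

Step 1: column multipliers v_i = (∏_{j≠i}(α_i − α_j))^{−1} mod 11.
  i = 1 (α = 8): (8−6)(8−7)(8−2)(8−10) = 2·1·6·(−2) = −24 ≡ 9, so v_1 = 9^{−1} = 5 (mod 11).
  i = 2 (α = 6): (6−8)(6−7)(6−2)(6−10) = (−2)·(−1)·4·(−4) = −32 ≡ 1, so v_2 = 1^{−1} = 1 (mod 11).
  i = 3 (α = 7): (7−8)(7−6)(7−2)(7−10) = (−1)·1·5·(−3) = 15 ≡ 4, so v_3 = 4^{−1} = 3 (mod 11).
  i = 4 (α = 2): (2−8)(2−6)(2−7)(2−10) = (−6)·(−4)·(−5)·(−8) = 960 ≡ 3, so v_4 = 3^{−1} = 4 (mod 11).
  i = 5 (α = 10): (10−8)(10−6)(10−7)(10−2) = 2·4·3·8 = 192 ≡ 5, so v_5 = 5^{−1} = 9 (mod 11).
  v = [5, 1, 3, 4, 9].
Step 2: syndromes of r = [8, 5, 1, 10, 3] (all sums mod 11).
  S_0 = Σ v_i r_i = 5·8 + 1·5 + 3·1 + 4·10 + 9·3 = 115 ≡ 5.
  S_1 = Σ v_i α_i r_i = 5·8·8 + 1·6·5 + 3·7·1 + 4·2·10 + 9·10·3 = 721 ≡ 6.
  α_i^2 mod 11 = [9, 3, 5, 4, 1].
  S_2 = Σ v_i α_i^2 r_i = 5·9·8 + 1·3·5 + 3·5·1 + 4·4·10 + 9·1·3 = 577 ≡ 5.
  S = (5, 6, 5) ≠ 0, so r is not a codeword (an error is present).
Step 3: locate the error. For a single error e at position i, S_ℓ = v_i·e·α_i^ℓ, so α_err = S_1/S_0.
  S_0^{−1} = 5^{−1} = 9 (mod 11), so α_err = 6·9 = 54 ≡ 10 = α_5. Error position i = 5.
  Consistency check: S_2/S_1 = 5·2 = 10 ≡ 10 = α_err ✓ (single-error assumption holds).
Step 4: error magnitude e = S_0/v_5 = S_0·∏_{j≠5}(α_5 − α_j) = 5·5 = 25 ≡ 3 (mod 11).
Step 5: correct position 5: c_5 = r_5 − e = 3 − 3 ≡ 0 (mod 11). Hence c = [8, 5, 1, 10, 0].
  Check: interpolating c through the α_i gives m(x) = 7 + 7·x (degree < 2) with m(α_i) = c_i for every i, so c is indeed a codeword.


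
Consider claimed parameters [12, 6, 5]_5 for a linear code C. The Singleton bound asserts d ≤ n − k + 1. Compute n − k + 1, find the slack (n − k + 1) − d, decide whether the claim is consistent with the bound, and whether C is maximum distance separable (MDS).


Singleton RHS = n − k + 1 = 7, slack = 2, bound satisfied, not MDS.

Singleton bound: d ≤ n − k + 1.
Here n = 12, k = 6, so n − k + 1 = 7.
Given d = 5, check d ≤ 7: YES.
Slack = (n − k + 1) − d = 2.
The code is NOT MDS (slack = 2 > 0).
Description: the claimed parameters are [12, 6, 5]_5; such a code would be non-MDS.


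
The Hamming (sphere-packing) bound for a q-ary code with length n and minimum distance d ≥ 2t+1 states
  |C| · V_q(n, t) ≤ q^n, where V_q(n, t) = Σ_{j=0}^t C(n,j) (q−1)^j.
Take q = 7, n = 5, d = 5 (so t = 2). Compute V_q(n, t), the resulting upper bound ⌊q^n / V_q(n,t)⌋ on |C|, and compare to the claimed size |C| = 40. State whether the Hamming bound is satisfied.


V_q(n, t) = 391, q^n = 16807, Hamming bound = 42, |C| = 40 ≤ bound (satisfied).

Step 1: Compute V_q(n, t) = Σ_{j=0}^2 C(n, j) (q−1)^j.
  j = 0: C(5,0)·(6)^0 = 1·1 = 1.
  j = 1: C(5,1)·(6)^1 = 5·6 = 30.
  j = 2: C(5,2)·(6)^2 = 10·36 = 360.
  V_q(n, t) = 1 + 30 + 360 = 391.
Step 2: q^n = 7^5 = 16807.
Step 3: Hamming bound ⌊q^n / V_q(n,t)⌋ = ⌊16807/391⌋ = 42.
Step 4: Compare |C| = 40 to 42: satisfied.
The claimed |C| lies below the Hamming bound.


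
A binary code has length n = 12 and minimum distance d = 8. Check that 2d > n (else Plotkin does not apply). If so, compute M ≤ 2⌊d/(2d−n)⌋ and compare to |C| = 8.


Plotkin bound M ≤ 4; given |C| = 8 > bound (violated).

Check applicability: 2d = 16, n = 12.
2d − n = 4 > 0, so Plotkin applies.
Compute d/(2d−n) = 8/4 ≈ 2.0000.
⌊d/(2d−n)⌋ = 2.
Plotkin bound: M ≤ 2·2 = 4.
Given |C| = 8, check: VIOLATED.
This |C| is above the Plotkin bound, so no binary code with n = 12, d = 8 and 8 codewords exists.


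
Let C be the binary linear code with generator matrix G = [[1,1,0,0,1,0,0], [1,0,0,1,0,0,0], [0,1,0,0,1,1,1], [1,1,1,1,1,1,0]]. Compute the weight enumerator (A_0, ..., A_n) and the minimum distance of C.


Weight distribution: A_0 = 1, A_2 = 2, A_3 = 6, A_4 = 3, A_5 = 2, A_6 = 2. Minimum distance d = 2.

Enumerate all 2^4 = 16 messages m ∈ F_2^4.
For each, compute codeword c = mG in F_2^7, then tally its weight.
  m = 0000 → c = 0000000, weight = 0.
  m = 1000 → c = 1100100, weight = 3.
  m = 0100 → c = 1001000, weight = 2.
  m = 1100 → c = 0101100, weight = 3.
  m = 0010 → c = 0100111, weight = 4.
  m = 1010 → c = 1000011, weight = 3.
  m = 0110 → c = 1101111, weight = 6.
  m = 1110 → c = 0001011, weight = 3.
  m = 0001 → c = 1111110, weight = 6.
  m = 1001 → c = 0011010, weight = 3.
  m = 0101 → c = 0110110, weight = 4.
  m = 1101 → c = 1010010, weight = 3.
  m = 0011 → c = 1011001, weight = 4.
  m = 1011 → c = 0111101, weight = 5.
  m = 0111 → c = 0010001, weight = 2.
  m = 1111 → c = 1110101, weight = 5.
Tally weights:
  weight 0: 1 codewords.
  weight 2: 2 codewords.
  weight 3: 6 codewords.
  weight 4: 3 codewords.
  weight 5: 2 codewords.
  weight 6: 2 codewords.
Minimum distance d = smallest w > 0 with A_w > 0 = 2.
Sanity: Σ A_w = 16 = 2^4 = 16 ✓.
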